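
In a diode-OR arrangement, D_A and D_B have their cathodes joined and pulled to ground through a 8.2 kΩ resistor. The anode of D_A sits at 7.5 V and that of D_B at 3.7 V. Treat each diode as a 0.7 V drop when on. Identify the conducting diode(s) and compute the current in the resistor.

Only D_A conducts; I_R ≈ 0.83 mA

Assume both conduct. Then node N would need to be at both 7.5−0.7 = 6.8 V and 3.7−0.7 = 3 V, which is impossible.
Assume only D_A conducts: V_N = 7.5 − 0.7 = 6.8 V, so I_R = 6.8/8.2 = 0.829 mA.
Check D_B: its anode-to-cathode voltage is 3.7 − 6.8 = -3.1 V < 0.7 V, so it is off. The assumption is consistent.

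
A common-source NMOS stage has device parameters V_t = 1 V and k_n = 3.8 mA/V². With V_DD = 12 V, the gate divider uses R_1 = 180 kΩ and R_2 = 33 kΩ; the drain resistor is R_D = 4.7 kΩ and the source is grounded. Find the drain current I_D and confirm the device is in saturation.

V_G = V_DD·R_2/(R_1+R_2) = 12×33/213 = 1.86 V. With the source grounded, V_GS = V_G = 1.86 V.
Assume saturation: I_D = (k_n/2)(V_GS − V_t)² = (3.8/2)×(1.86 − 1)² = 1.9×0.859² = 1.4 mA.
V_DS = V_DD − I_D·R_D = 12 − 1.4×4.7 = 5.41 V.
Saturation requires V_DS ≥ V_GS − V_t = 0.859 V; 5.41 ≥ 0.859 ✓.

I_D ≈ 1.4 mA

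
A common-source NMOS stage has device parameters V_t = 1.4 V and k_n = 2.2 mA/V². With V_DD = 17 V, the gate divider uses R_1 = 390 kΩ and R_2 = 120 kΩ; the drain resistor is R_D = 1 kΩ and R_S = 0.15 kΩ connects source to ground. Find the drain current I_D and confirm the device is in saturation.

I_D ≈ 4.2 mA

V_G = V_DD·R_2/(R_1+R_2) = 17×120/510 = 4 V.
Assume saturation: I_D = (k_n/2)(V_GS − V_t)² with V_GS = V_G − I_D·R_S = 4 − 0.15·I_D.
Substituting gives 0.0248·I_D² − 1.86·I_D + 7.44 = 0, with roots I_D = 4.24 or 70.8 mA.
The root I_D = 70.8 mA gives V_GS = -6.62 V ≤ V_t, so take I_D = 4.24 mA.
Then V_GS = 3.36 V and V_DS = V_DD − I_D(R_D+R_S) = 17 − 4.24×1.15 = 12.1 V.
Saturation requires V_DS ≥ V_GS − V_t = 1.96 V; 12.1 ≥ 1.96 ✓.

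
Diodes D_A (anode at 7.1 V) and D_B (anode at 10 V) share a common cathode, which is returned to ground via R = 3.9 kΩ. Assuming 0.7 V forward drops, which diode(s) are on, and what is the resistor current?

Assume both conduct. Then node N would need to be at both 7.1−0.7 = 6.4 V and 10−0.7 = 9.3 V, which is impossible.
Assume only D_B conducts: V_N = 10 − 0.7 = 9.3 V, so I_R = 9.3/3.9 = 2.38 mA.
Check D_A: its anode-to-cathode voltage is 7.1 − 9.3 = -2.2 V < 0.7 V, so it is off. The assumption is consistent.

Only D_B conducts; I_R ≈ 2.4 mA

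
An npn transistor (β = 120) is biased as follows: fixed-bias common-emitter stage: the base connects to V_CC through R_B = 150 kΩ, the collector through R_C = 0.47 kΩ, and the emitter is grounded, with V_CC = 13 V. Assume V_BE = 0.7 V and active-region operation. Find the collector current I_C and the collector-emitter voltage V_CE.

I_C ≈ 9.8 mA, V_CE ≈ 8.4 V

Base loop: V_CC = I_B·R_B + V_BE, so I_B = (13 − 0.7)/150 kΩ = 0.082 mA.
In the active region I_C = β·I_B = 120 × 0.082 = 9.84 mA.
Collector loop: V_CE = V_CC − I_C·R_C = 13 − 9.84×0.47 = 8.38 V.
Since V_CE = 8.38 V > V_CE(sat) ≈ 0.2 V, the transistor is in the active region as assumed.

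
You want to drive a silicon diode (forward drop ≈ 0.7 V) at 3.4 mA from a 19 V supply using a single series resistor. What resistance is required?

The resistor drops V_S − V_D = 19 − 0.7 = 18.3 V at 3.4 mA.
R = 18.3 V / 3.4 mA = 5.38 kΩ.

R ≈ 5.4 kΩ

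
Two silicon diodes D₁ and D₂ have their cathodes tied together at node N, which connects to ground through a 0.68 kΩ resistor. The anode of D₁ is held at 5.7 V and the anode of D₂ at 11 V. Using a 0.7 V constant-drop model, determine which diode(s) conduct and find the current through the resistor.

Assume both conduct. Then node N would need to be at both 5.7−0.7 = 5 V and 11−0.7 = 10.3 V, which is impossible.
Assume only D₂ conducts: V_N = 11 − 0.7 = 10.3 V, so I_R = 10.3/0.68 = 15.1 mA.
Check D₁: its anode-to-cathode voltage is 5.7 − 10.3 = -4.6 V < 0.7 V, so it is off. The assumption is consistent.

Only D₂ conducts; I_R ≈ 15 mA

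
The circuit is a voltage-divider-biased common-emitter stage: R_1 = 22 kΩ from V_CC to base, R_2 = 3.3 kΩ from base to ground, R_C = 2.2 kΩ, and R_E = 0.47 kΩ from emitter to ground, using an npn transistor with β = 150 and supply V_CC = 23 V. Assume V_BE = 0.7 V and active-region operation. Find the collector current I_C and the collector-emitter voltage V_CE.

I_C ≈ 4.7 mA, V_CE ≈ 11 V

Thevenize the base divider: V_Th = V_CC·R_2/(R_1+R_2) = 23×3.3/25.3 = 3 V, R_Th = R_1‖R_2 = 2.87 kΩ.
Base-emitter loop: V_Th = I_B·R_Th + V_BE + (β+1)I_B·R_E, so I_B = (3 − 0.7) / (2.87 + 151×0.47) = 0.0311 mA.
I_C = β·I_B = 150×0.0311 = 4.67 mA, and I_E = (β+1)I_B = 4.7 mA.
V_CE = V_CC − I_C·R_C − I_E·R_E = 23 − 4.67×2.2 − 4.7×0.47 = 10.5 V.
V_CE = 10.5 V > 0.2 V confirms active-region operation.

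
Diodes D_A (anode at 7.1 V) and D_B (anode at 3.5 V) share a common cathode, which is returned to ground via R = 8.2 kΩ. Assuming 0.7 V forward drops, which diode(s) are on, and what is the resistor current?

Only D_A conducts; I_R ≈ 0.78 mA

Assume both conduct. Then node N would need to be at both 7.1−0.7 = 6.4 V and 3.5−0.7 = 2.8 V, which is impossible.
Assume only D_A conducts: V_N = 7.1 − 0.7 = 6.4 V, so I_R = 6.4/8.2 = 0.78 mA.
Check D_B: its anode-to-cathode voltage is 3.5 − 6.4 = -2.9 V < 0.7 V, so it is off. The assumption is consistent.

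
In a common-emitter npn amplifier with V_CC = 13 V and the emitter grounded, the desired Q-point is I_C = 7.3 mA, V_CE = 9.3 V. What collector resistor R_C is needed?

Collector loop: V_CC = I_C·R_C + V_CE.
R_C = (V_CC − V_CE)/I_C = (13 − 9.3)/7.3 = 0.507 kΩ.

R_C ≈ 0.51 kΩ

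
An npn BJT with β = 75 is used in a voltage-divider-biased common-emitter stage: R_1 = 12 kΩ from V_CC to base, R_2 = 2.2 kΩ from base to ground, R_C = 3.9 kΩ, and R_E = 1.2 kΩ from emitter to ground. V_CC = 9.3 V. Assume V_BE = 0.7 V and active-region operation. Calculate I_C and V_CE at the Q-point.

I_C ≈ 0.6 mA, V_CE ≈ 6.2 V

Thevenize the base divider: V_Th = V_CC·R_2/(R_1+R_2) = 9.3×2.2/14.2 = 1.44 V, R_Th = R_1‖R_2 = 1.86 kΩ.
Base-emitter loop: V_Th = I_B·R_Th + V_BE + (β+1)I_B·R_E, so I_B = (1.44 − 0.7) / (1.86 + 76×1.2) = 0.00796 mA.
I_C = β·I_B = 75×0.00796 = 0.597 mA, and I_E = (β+1)I_B = 0.605 mA.
V_CE = V_CC − I_C·R_C − I_E·R_E = 9.3 − 0.597×3.9 − 0.605×1.2 = 6.25 V.
V_CE = 6.25 V > 0.2 V confirms active-region operation.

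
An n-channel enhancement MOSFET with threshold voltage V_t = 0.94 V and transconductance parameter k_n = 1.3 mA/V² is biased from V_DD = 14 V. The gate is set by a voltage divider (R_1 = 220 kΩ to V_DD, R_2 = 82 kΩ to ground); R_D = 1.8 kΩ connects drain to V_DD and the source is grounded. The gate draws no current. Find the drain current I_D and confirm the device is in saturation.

V_G = V_DD·R_2/(R_1+R_2) = 14×82/302 = 3.8 V. With the source grounded, V_GS = V_G = 3.8 V.
Assume saturation: I_D = (k_n/2)(V_GS − V_t)² = (1.3/2)×(3.8 − 0.94)² = 0.65×2.86² = 5.32 mA.
V_DS = V_DD − I_D·R_D = 14 − 5.32×1.8 = 4.42 V.
Saturation requires V_DS ≥ V_GS − V_t = 2.86 V; 4.42 ≥ 2.86 ✓.

I_D ≈ 5.3 mA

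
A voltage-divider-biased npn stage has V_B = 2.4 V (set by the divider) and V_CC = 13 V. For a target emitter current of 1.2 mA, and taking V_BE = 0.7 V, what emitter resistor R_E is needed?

V_E = V_B − V_BE = 2.4 − 0.7 = 1.7 V.
R_E = V_E / I_E = 1.7 / 1.2 = 1.42 kΩ.

R_E ≈ 1.4 kΩ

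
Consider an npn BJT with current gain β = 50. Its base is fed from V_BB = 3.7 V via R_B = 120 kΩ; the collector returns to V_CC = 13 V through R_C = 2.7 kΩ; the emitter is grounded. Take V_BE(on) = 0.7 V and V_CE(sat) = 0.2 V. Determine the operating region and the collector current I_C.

active; I_C ≈ 1.2 mA

Assume active. Base-emitter loop: I_B = (V_BB − V_BE)/R_B = (3.7 − 0.7)/120 = 0.025 mA.
I_C = β·I_B = 50×0.025 = 1.25 mA.
V_CE = V_CC − I_C·R_C = 13 − 1.25×2.7 = 9.62 V > V_CE(sat), so the active-region assumption holds.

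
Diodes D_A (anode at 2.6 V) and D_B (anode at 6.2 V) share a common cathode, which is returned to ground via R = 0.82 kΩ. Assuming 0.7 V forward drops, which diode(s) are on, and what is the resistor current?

Only D_B conducts; I_R ≈ 6.7 mA

Assume both conduct. Then node N would need to be at both 2.6−0.7 = 1.9 V and 6.2−0.7 = 5.5 V, which is impossible.
Assume only D_B conducts: V_N = 6.2 − 0.7 = 5.5 V, so I_R = 5.5/0.82 = 6.71 mA.
Check D_A: its anode-to-cathode voltage is 2.6 − 5.5 = -2.9 V < 0.7 V, so it is off. The assumption is consistent.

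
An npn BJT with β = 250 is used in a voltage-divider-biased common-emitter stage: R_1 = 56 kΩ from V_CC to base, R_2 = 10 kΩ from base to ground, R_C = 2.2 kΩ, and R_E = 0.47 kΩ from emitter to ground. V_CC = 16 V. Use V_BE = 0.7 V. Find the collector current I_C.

Thevenize the base divider: V_Th = V_CC·R_2/(R_1+R_2) = 16×10/66 = 2.42 V, R_Th = R_1‖R_2 = 8.48 kΩ.
Base-emitter loop: V_Th = I_B·R_Th + V_BE + (β+1)I_B·R_E, so I_B = (2.42 − 0.7) / (8.48 + 251×0.47) = 0.0136 mA.
I_C = β·I_B = 250×0.0136 = 3.41 mA, and I_E = (β+1)I_B = 3.42 mA.
V_CE = V_CC − I_C·R_C − I_E·R_E = 16 − 3.41×2.2 − 3.42×0.47 = 6.89 V.
V_CE = 6.89 V > 0.2 V confirms active-region operation.

I_C ≈ 3.4 mA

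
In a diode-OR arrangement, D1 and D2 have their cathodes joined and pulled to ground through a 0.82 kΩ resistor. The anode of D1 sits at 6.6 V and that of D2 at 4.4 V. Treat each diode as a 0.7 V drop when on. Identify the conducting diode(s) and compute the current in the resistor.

Only D1 conducts; I_R ≈ 7.2 mA

Assume both conduct. Then node N would need to be at both 6.6−0.7 = 5.9 V and 4.4−0.7 = 3.7 V, which is impossible.
Assume only D1 conducts: V_N = 6.6 − 0.7 = 5.9 V, so I_R = 5.9/0.82 = 7.2 mA.
Check D2: its anode-to-cathode voltage is 4.4 − 5.9 = -1.5 V < 0.7 V, so it is off. The assumption is consistent.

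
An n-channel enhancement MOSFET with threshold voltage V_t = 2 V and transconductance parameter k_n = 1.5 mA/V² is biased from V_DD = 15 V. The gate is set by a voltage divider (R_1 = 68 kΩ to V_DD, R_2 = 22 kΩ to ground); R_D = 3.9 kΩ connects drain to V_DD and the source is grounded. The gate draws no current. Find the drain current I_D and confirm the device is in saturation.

I_D ≈ 2.1 mA

V_G = V_DD·R_2/(R_1+R_2) = 15×22/90 = 3.67 V. With the source grounded, V_GS = V_G = 3.67 V.
Assume saturation: I_D = (k_n/2)(V_GS − V_t)² = (1.5/2)×(3.67 − 2)² = 0.75×1.67² = 2.08 mA.
V_DS = V_DD − I_D·R_D = 15 − 2.08×3.9 = 6.88 V.
Saturation requires V_DS ≥ V_GS − V_t = 1.67 V; 6.88 ≥ 1.67 ✓.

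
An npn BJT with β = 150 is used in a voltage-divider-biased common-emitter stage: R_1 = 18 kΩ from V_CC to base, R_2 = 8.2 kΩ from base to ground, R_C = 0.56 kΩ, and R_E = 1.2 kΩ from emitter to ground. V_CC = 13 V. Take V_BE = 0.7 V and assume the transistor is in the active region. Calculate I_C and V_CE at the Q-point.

I_C ≈ 2.7 mA, V_CE ≈ 8.2 V

Thevenize the base divider: V_Th = V_CC·R_2/(R_1+R_2) = 13×8.2/26.2 = 4.07 V, R_Th = R_1‖R_2 = 5.63 kΩ.
Base-emitter loop: V_Th = I_B·R_Th + V_BE + (β+1)I_B·R_E, so I_B = (4.07 − 0.7) / (5.63 + 151×1.2) = 0.018 mA.
I_C = β·I_B = 150×0.018 = 2.7 mA, and I_E = (β+1)I_B = 2.72 mA.
V_CE = V_CC − I_C·R_C − I_E·R_E = 13 − 2.7×0.56 − 2.72×1.2 = 8.22 V.
V_CE = 8.22 V > 0.2 V confirms active-region operation.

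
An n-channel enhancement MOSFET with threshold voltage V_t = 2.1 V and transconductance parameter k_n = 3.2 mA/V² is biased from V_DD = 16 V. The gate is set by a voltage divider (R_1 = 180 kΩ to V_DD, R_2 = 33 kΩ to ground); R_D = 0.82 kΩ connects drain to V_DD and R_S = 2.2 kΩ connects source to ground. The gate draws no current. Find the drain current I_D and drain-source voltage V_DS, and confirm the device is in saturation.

V_G = V_DD·R_2/(R_1+R_2) = 16×33/213 = 2.48 V.
Assume saturation: I_D = (k_n/2)(V_GS − V_t)² with V_GS = V_G − I_D·R_S = 2.48 − 2.2·I_D.
Substituting gives 7.74·I_D² − 3.67·I_D + 0.23 = 0, with roots I_D = 0.0743 or 0.399 mA.
The root I_D = 0.399 mA gives V_GS = 1.6 V ≤ V_t, so take I_D = 0.0743 mA.
Then V_GS = 2.32 V and V_DS = V_DD − I_D(R_D+R_S) = 16 − 0.0743×3.02 = 15.8 V.
Saturation requires V_DS ≥ V_GS − V_t = 0.215 V; 15.8 ≥ 0.215 ✓.

I_D ≈ 0.074 mA, V_DS ≈ 16 V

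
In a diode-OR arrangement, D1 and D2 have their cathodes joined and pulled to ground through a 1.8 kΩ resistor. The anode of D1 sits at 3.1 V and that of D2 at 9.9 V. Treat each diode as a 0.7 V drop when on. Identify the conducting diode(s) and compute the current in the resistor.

Assume both conduct. Then node N would need to be at both 3.1−0.7 = 2.4 V and 9.9−0.7 = 9.2 V, which is impossible.
Assume only D2 conducts: V_N = 9.9 − 0.7 = 9.2 V, so I_R = 9.2/1.8 = 5.11 mA.
Check D1: its anode-to-cathode voltage is 3.1 − 9.2 = -6.1 V < 0.7 V, so it is off. The assumption is consistent.

Only D2 conducts; I_R ≈ 5.1 mA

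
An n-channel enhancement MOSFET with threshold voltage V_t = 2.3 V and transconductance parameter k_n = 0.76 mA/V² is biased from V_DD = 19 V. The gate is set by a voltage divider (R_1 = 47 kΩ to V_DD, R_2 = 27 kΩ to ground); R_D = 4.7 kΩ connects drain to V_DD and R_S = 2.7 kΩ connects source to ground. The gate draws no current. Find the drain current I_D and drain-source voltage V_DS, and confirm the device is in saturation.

I_D ≈ 1.1 mA, V_DS ≈ 11 V

V_G = V_DD·R_2/(R_1+R_2) = 19×27/74 = 6.93 V.
Assume saturation: I_D = (k_n/2)(V_GS − V_t)² with V_GS = V_G − I_D·R_S = 6.93 − 2.7·I_D.
Substituting gives 2.77·I_D² − 10.5·I_D + 8.15 = 0, with roots I_D = 1.09 or 2.7 mA.
The root I_D = 2.7 mA gives V_GS = -0.367 V ≤ V_t, so take I_D = 1.09 mA.
Then V_GS = 3.99 V and V_DS = V_DD − I_D(R_D+R_S) = 19 − 1.09×7.4 = 10.9 V.
Saturation requires V_DS ≥ V_GS − V_t = 1.69 V; 10.9 ≥ 1.69 ✓.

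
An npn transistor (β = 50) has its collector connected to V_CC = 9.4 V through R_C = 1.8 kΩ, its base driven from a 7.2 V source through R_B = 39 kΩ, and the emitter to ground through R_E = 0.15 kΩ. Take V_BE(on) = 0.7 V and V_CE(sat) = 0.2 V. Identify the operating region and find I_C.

Assume active: I_B = (7.2 − 0.7)/(39 + 51×0.15) = 0.139 mA, I_C = β·I_B = 6.97 mA.
Then V_CE = 9.4 − 6.97×1.8 − 7.11×0.15 = -4.21 V < 0.2 V — the active assumption fails.
Re-solve with V_CE = 0.2 V. KCL at the emitter: V_E/R_E = (V_BB−0.7−V_E)/R_B + (V_CC−0.2−V_E)/R_C, giving V_E = 0.728 V.
I_C = (V_CC − 0.2 − V_E)/R_C = (9.2 − 0.728)/1.8 = 4.71 mA.
Check: I_B = (6.5 − 0.728)/39 = 0.148 mA, and β·I_B = 7.4 mA > I_C, confirming saturation.

saturation; I_C ≈ 4.7 mA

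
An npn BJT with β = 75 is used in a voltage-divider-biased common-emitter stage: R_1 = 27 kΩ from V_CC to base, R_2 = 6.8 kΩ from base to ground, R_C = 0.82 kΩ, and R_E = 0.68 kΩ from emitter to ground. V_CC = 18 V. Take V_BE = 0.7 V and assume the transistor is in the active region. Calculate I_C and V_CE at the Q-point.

I_C ≈ 3.8 mA, V_CE ≈ 12 V

Thevenize the base divider: V_Th = V_CC·R_2/(R_1+R_2) = 18×6.8/33.8 = 3.62 V, R_Th = R_1‖R_2 = 5.43 kΩ.
Base-emitter loop: V_Th = I_B·R_Th + V_BE + (β+1)I_B·R_E, so I_B = (3.62 − 0.7) / (5.43 + 76×0.68) = 0.0512 mA.
I_C = β·I_B = 75×0.0512 = 3.84 mA, and I_E = (β+1)I_B = 3.89 mA.
V_CE = V_CC − I_C·R_C − I_E·R_E = 18 − 3.84×0.82 − 3.89×0.68 = 12.2 V.
V_CE = 12.2 V > 0.2 V confirms active-region operation.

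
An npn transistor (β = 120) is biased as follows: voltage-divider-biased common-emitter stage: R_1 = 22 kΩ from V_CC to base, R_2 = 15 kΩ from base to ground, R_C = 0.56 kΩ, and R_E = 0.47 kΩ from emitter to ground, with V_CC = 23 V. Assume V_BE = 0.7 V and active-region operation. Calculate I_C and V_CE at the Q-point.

I_C ≈ 16 mA, V_CE ≈ 6.7 V

Thevenize the base divider: V_Th = V_CC·R_2/(R_1+R_2) = 23×15/37 = 9.32 V, R_Th = R_1‖R_2 = 8.92 kΩ.
Base-emitter loop: V_Th = I_B·R_Th + V_BE + (β+1)I_B·R_E, so I_B = (9.32 − 0.7) / (8.92 + 121×0.47) = 0.131 mA.
I_C = β·I_B = 120×0.131 = 15.7 mA, and I_E = (β+1)I_B = 15.9 mA.
V_CE = V_CC − I_C·R_C − I_E·R_E = 23 − 15.7×0.56 − 15.9×0.47 = 6.74 V.
V_CE = 6.74 V > 0.2 V confirms active-region operation.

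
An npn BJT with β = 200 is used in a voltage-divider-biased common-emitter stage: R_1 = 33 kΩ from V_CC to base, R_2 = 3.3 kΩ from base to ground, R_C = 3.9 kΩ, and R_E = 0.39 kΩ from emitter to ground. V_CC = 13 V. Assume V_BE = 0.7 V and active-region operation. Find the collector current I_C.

I_C ≈ 1.2 mA

Thevenize the base divider: V_Th = V_CC·R_2/(R_1+R_2) = 13×3.3/36.3 = 1.18 V, R_Th = R_1‖R_2 = 3 kΩ.
Base-emitter loop: V_Th = I_B·R_Th + V_BE + (β+1)I_B·R_E, so I_B = (1.18 − 0.7) / (3 + 201×0.39) = 0.00592 mA.
I_C = β·I_B = 200×0.00592 = 1.18 mA, and I_E = (β+1)I_B = 1.19 mA.
V_CE = V_CC − I_C·R_C − I_E·R_E = 13 − 1.18×3.9 − 1.19×0.39 = 7.92 V.
V_CE = 7.92 V > 0.2 V confirms active-region operation.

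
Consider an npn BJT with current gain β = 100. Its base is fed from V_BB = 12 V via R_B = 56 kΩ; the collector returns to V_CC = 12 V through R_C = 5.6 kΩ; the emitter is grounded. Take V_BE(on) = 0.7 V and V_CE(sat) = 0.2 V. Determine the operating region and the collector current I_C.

saturation; I_C ≈ 2.1 mA

Assume active: I_B = (12 − 0.7)/56 = 0.202 mA, giving I_C = β·I_B = 20.2 mA.
But then V_CE = 12 − 20.2×5.6 = -101 V < V_CE(sat) = 0.2 V — impossible in the active region.
So the transistor is saturated. With V_CE = 0.2 V, I_C = (V_CC − 0.2)/R_C = 11.8/5.6 = 2.11 mA.
Check: β·I_B = 20.2 mA > I_C = 2.11 mA, confirming saturation.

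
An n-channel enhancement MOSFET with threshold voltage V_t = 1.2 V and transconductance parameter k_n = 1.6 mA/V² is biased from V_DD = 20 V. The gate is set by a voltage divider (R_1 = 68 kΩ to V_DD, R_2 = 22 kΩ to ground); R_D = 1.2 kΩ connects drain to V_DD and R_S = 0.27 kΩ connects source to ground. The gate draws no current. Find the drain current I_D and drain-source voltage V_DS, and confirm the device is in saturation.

I_D ≈ 4.7 mA, V_DS ≈ 13 V

V_G = V_DD·R_2/(R_1+R_2) = 20×22/90 = 4.89 V.
Assume saturation: I_D = (k_n/2)(V_GS − V_t)² with V_GS = V_G − I_D·R_S = 4.89 − 0.27·I_D.
Substituting gives 0.0583·I_D² − 2.59·I_D + 10.9 = 0, with roots I_D = 4.69 or 39.8 mA.
The root I_D = 39.8 mA gives V_GS = -5.85 V ≤ V_t, so take I_D = 4.69 mA.
Then V_GS = 3.62 V and V_DS = V_DD − I_D(R_D+R_S) = 20 − 4.69×1.47 = 13.1 V.
Saturation requires V_DS ≥ V_GS − V_t = 2.42 V; 13.1 ≥ 2.42 ✓.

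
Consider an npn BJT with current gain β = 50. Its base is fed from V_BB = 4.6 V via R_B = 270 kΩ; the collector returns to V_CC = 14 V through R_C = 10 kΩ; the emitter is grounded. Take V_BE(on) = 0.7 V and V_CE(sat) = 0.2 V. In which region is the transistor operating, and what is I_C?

active; I_C ≈ 0.72 mA

Assume active. Base-emitter loop: I_B = (V_BB − V_BE)/R_B = (4.6 − 0.7)/270 = 0.0144 mA.
I_C = β·I_B = 50×0.0144 = 0.722 mA.
V_CE = V_CC − I_C·R_C = 14 − 0.722×10 = 6.78 V > V_CE(sat), so the active-region assumption holds.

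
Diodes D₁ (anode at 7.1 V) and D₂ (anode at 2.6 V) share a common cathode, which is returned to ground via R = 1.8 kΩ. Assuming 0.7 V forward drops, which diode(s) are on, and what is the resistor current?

Assume both conduct. Then node N would need to be at both 7.1−0.7 = 6.4 V and 2.6−0.7 = 1.9 V, which is impossible.
Assume only D₁ conducts: V_N = 7.1 − 0.7 = 6.4 V, so I_R = 6.4/1.8 = 3.56 mA.
Check D₂: its anode-to-cathode voltage is 2.6 − 6.4 = -3.8 V < 0.7 V, so it is off. The assumption is consistent.

Only D₁ conducts; I_R ≈ 3.6 mA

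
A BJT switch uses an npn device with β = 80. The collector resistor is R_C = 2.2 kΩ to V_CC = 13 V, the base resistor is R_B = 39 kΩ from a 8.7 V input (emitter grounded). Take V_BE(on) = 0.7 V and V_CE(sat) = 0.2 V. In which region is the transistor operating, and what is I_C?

Assume active: I_B = (8.7 − 0.7)/39 = 0.205 mA, giving I_C = β·I_B = 16.4 mA.
But then V_CE = 13 − 16.4×2.2 = -23.1 V < V_CE(sat) = 0.2 V — impossible in the active region.
So the transistor is saturated. With V_CE = 0.2 V, I_C = (V_CC − 0.2)/R_C = 12.8/2.2 = 5.82 mA.
Check: β·I_B = 16.4 mA > I_C = 5.82 mA, confirming saturation.

saturation; I_C ≈ 5.8 mA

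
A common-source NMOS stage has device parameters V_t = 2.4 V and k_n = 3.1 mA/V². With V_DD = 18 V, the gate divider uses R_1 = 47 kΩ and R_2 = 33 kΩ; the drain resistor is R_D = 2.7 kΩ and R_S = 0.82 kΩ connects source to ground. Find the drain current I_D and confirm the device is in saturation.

I_D ≈ 4.1 mA

V_G = V_DD·R_2/(R_1+R_2) = 18×33/80 = 7.42 V.
Assume saturation: I_D = (k_n/2)(V_GS − V_t)² with V_GS = V_G − I_D·R_S = 7.42 − 0.82·I_D.
Substituting gives 1.04·I_D² − 13.8·I_D + 39.1 = 0, with roots I_D = 4.14 or 9.08 mA.
The root I_D = 9.08 mA gives V_GS = -0.0203 V ≤ V_t, so take I_D = 4.14 mA.
Then V_GS = 4.03 V and V_DS = V_DD − I_D(R_D+R_S) = 18 − 4.14×3.52 = 3.44 V.
Saturation requires V_DS ≥ V_GS − V_t = 1.63 V; 3.44 ≥ 1.63 ✓.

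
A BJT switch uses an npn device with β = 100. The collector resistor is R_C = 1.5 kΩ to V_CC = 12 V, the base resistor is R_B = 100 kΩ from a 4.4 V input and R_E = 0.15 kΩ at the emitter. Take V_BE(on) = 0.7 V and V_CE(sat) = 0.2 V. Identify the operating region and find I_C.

active; I_C ≈ 3.2 mA

Assume active. Base-emitter loop: I_B = (V_BB − V_BE)/(R_B + (β+1)R_E) = (4.4 − 0.7)/(100 + 101×0.15) = 0.0321 mA.
I_C = β·I_B = 100×0.0321 = 3.21 mA.
V_CE = V_CC − I_C·R_C − I_E·R_E = 12 − 3.21×1.5 − 3.25×0.15 = 6.69 V > V_CE(sat), so the active-region assumption holds.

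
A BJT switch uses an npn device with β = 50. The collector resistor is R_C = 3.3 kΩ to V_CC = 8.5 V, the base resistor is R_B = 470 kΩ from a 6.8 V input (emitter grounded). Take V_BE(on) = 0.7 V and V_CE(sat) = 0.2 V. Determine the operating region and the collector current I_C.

active; I_C ≈ 0.65 mA

Assume active. Base-emitter loop: I_B = (V_BB − V_BE)/R_B = (6.8 − 0.7)/470 = 0.013 mA.
I_C = β·I_B = 50×0.013 = 0.649 mA.
V_CE = V_CC − I_C·R_C = 8.5 − 0.649×3.3 = 6.36 V > V_CE(sat), so the active-region assumption holds.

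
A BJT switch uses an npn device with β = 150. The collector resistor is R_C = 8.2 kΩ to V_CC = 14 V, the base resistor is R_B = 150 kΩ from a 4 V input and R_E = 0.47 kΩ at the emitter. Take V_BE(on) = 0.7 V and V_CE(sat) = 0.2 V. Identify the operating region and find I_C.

saturation; I_C ≈ 1.6 mA

Assume active: I_B = (4 − 0.7)/(150 + 151×0.47) = 0.0149 mA, I_C = β·I_B = 2.24 mA.
Then V_CE = 14 − 2.24×8.2 − 2.26×0.47 = -5.43 V < 0.2 V — the active assumption fails.
Re-solve with V_CE = 0.2 V. KCL at the emitter: V_E/R_E = (V_BB−0.7−V_E)/R_B + (V_CC−0.2−V_E)/R_C, giving V_E = 0.756 V.
I_C = (V_CC − 0.2 − V_E)/R_C = (13.8 − 0.756)/8.2 = 1.59 mA.
Check: I_B = (3.3 − 0.756)/150 = 0.017 mA, and β·I_B = 2.54 mA > I_C, confirming saturation.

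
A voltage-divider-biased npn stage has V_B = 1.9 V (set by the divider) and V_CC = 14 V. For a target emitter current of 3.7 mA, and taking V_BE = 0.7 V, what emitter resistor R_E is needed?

R_E ≈ 0.32 kΩ

V_E = V_B − V_BE = 1.9 − 0.7 = 1.2 V.
R_E = V_E / I_E = 1.2 / 3.7 = 0.324 kΩ.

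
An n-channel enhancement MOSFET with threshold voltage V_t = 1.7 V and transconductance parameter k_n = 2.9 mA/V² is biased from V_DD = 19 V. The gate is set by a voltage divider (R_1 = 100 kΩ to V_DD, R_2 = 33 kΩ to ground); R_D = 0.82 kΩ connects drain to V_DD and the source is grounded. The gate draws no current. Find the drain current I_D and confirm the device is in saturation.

I_D ≈ 13 mA

V_G = V_DD·R_2/(R_1+R_2) = 19×33/133 = 4.71 V. With the source grounded, V_GS = V_G = 4.71 V.
Assume saturation: I_D = (k_n/2)(V_GS − V_t)² = (2.9/2)×(4.71 − 1.7)² = 1.45×3.01² = 13.2 mA.
V_DS = V_DD − I_D·R_D = 19 − 13.2×0.82 = 8.2 V.
Saturation requires V_DS ≥ V_GS − V_t = 3.01 V; 8.2 ≥ 3.01 ✓.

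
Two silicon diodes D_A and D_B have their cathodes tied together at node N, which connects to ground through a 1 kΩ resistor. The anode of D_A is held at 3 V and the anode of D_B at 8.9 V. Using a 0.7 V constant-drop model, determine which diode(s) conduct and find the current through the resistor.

Assume both conduct. Then node N would need to be at both 3−0.7 = 2.3 V and 8.9−0.7 = 8.2 V, which is impossible.
Assume only D_B conducts: V_N = 8.9 − 0.7 = 8.2 V, so I_R = 8.2/1 = 8.2 mA.
Check D_A: its anode-to-cathode voltage is 3 − 8.2 = -5.2 V < 0.7 V, so it is off. The assumption is consistent.

Only D_B conducts; I_R ≈ 8.2 mA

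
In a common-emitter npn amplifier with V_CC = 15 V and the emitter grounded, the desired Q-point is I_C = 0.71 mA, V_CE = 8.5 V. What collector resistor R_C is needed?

Collector loop: V_CC = I_C·R_C + V_CE.
R_C = (V_CC − V_CE)/I_C = (15 − 8.5)/0.71 = 9.15 kΩ.

R_C ≈ 9.2 kΩ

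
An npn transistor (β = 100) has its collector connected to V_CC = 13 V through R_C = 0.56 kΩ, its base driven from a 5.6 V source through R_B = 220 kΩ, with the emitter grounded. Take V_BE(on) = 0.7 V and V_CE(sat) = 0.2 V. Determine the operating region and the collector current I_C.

Assume active. Base-emitter loop: I_B = (V_BB − V_BE)/R_B = (5.6 − 0.7)/220 = 0.0223 mA.
I_C = β·I_B = 100×0.0223 = 2.23 mA.
V_CE = V_CC − I_C·R_C = 13 − 2.23×0.56 = 11.8 V > V_CE(sat), so the active-region assumption holds.

active; I_C ≈ 2.2 mA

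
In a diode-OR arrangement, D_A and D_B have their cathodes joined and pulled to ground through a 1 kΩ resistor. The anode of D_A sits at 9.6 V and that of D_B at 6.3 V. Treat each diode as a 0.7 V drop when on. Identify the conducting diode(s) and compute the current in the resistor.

Only D_A conducts; I_R ≈ 8.9 mA

Assume both conduct. Then node N would need to be at both 9.6−0.7 = 8.9 V and 6.3−0.7 = 5.6 V, which is impossible.
Assume only D_A conducts: V_N = 9.6 − 0.7 = 8.9 V, so I_R = 8.9/1 = 8.9 mA.
Check D_B: its anode-to-cathode voltage is 6.3 − 8.9 = -2.6 V < 0.7 V, so it is off. The assumption is consistent.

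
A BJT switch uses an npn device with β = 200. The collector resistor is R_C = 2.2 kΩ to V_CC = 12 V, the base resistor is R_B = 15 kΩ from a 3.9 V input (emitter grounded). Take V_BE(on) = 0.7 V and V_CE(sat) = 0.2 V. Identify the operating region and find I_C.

saturation; I_C ≈ 5.4 mA

Assume active: I_B = (3.9 − 0.7)/15 = 0.213 mA, giving I_C = β·I_B = 42.7 mA.
But then V_CE = 12 − 42.7×2.2 = -81.9 V < V_CE(sat) = 0.2 V — impossible in the active region.
So the transistor is saturated. With V_CE = 0.2 V, I_C = (V_CC − 0.2)/R_C = 11.8/2.2 = 5.36 mA.
Check: β·I_B = 42.7 mA > I_C = 5.36 mA, confirming saturation.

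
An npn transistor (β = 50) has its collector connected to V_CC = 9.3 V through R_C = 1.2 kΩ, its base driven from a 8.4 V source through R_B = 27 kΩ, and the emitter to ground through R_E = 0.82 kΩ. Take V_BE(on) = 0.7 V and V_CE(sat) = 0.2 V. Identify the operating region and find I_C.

Assume active: I_B = (8.4 − 0.7)/(27 + 51×0.82) = 0.112 mA, I_C = β·I_B = 5.59 mA.
Then V_CE = 9.3 − 5.59×1.2 − 5.71×0.82 = -2.09 V < 0.2 V — the active assumption fails.
Re-solve with V_CE = 0.2 V. KCL at the emitter: V_E/R_E = (V_BB−0.7−V_E)/R_B + (V_CC−0.2−V_E)/R_C, giving V_E = 3.77 V.
I_C = (V_CC − 0.2 − V_E)/R_C = (9.1 − 3.77)/1.2 = 4.45 mA.
Check: I_B = (7.7 − 3.77)/27 = 0.146 mA, and β·I_B = 7.29 mA > I_C, confirming saturation.

saturation; I_C ≈ 4.4 mA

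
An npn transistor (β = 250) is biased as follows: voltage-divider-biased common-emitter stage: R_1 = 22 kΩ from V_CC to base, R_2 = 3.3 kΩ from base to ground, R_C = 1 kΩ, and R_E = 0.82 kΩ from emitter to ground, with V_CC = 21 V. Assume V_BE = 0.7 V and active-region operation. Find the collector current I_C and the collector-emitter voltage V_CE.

I_C ≈ 2.4 mA, V_CE ≈ 17 V

Thevenize the base divider: V_Th = V_CC·R_2/(R_1+R_2) = 21×3.3/25.3 = 2.74 V, R_Th = R_1‖R_2 = 2.87 kΩ.
Base-emitter loop: V_Th = I_B·R_Th + V_BE + (β+1)I_B·R_E, so I_B = (2.74 − 0.7) / (2.87 + 251×0.82) = 0.00977 mA.
I_C = β·I_B = 250×0.00977 = 2.44 mA, and I_E = (β+1)I_B = 2.45 mA.
V_CE = V_CC − I_C·R_C − I_E·R_E = 21 − 2.44×1 − 2.45×0.82 = 16.5 V.
V_CE = 16.5 V > 0.2 V confirms active-region operation.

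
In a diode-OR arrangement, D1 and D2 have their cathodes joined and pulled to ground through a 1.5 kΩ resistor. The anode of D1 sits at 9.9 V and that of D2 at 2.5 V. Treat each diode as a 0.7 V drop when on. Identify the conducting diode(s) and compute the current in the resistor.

Only D1 conducts; I_R ≈ 6.1 mA

Assume both conduct. Then node N would need to be at both 9.9−0.7 = 9.2 V and 2.5−0.7 = 1.8 V, which is impossible.
Assume only D1 conducts: V_N = 9.9 − 0.7 = 9.2 V, so I_R = 9.2/1.5 = 6.13 mA.
Check D2: its anode-to-cathode voltage is 2.5 − 9.2 = -6.7 V < 0.7 V, so it is off. The assumption is consistent.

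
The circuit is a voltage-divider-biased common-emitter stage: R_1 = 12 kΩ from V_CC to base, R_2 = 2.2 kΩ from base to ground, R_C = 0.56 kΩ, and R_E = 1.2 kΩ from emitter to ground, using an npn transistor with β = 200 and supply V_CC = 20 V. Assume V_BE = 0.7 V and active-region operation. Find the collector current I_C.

Thevenize the base divider: V_Th = V_CC·R_2/(R_1+R_2) = 20×2.2/14.2 = 3.1 V, R_Th = R_1‖R_2 = 1.86 kΩ.
Base-emitter loop: V_Th = I_B·R_Th + V_BE + (β+1)I_B·R_E, so I_B = (3.1 − 0.7) / (1.86 + 201×1.2) = 0.00987 mA.
I_C = β·I_B = 200×0.00987 = 1.97 mA, and I_E = (β+1)I_B = 1.98 mA.
V_CE = V_CC − I_C·R_C − I_E·R_E = 20 − 1.97×0.56 − 1.98×1.2 = 16.5 V.
V_CE = 16.5 V > 0.2 V confirms active-region operation.

I_C ≈ 2 mA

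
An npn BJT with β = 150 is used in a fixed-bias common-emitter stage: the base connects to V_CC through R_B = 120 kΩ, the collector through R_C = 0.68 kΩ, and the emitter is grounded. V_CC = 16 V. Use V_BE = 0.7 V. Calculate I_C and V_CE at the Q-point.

Base loop: V_CC = I_B·R_B + V_BE, so I_B = (16 − 0.7)/120 kΩ = 0.128 mA.
In the active region I_C = β·I_B = 150 × 0.128 = 19.1 mA.
Collector loop: V_CE = V_CC − I_C·R_C = 16 − 19.1×0.68 = 2.99 V.
Since V_CE = 2.99 V > V_CE(sat) ≈ 0.2 V, the transistor is in the active region as assumed.

I_C ≈ 19 mA, V_CE ≈ 3 V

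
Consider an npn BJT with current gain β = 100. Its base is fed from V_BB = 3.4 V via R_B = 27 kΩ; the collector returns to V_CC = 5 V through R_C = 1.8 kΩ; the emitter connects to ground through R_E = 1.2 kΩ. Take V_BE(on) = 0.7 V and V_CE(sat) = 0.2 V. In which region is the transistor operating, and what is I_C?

saturation; I_C ≈ 1.6 mA

Assume active: I_B = (3.4 − 0.7)/(27 + 101×1.2) = 0.0182 mA, I_C = β·I_B = 1.82 mA.
Then V_CE = 5 − 1.82×1.8 − 1.84×1.2 = -0.487 V < 0.2 V — the active assumption fails.
Re-solve with V_CE = 0.2 V. KCL at the emitter: V_E/R_E = (V_BB−0.7−V_E)/R_B + (V_CC−0.2−V_E)/R_C, giving V_E = 1.94 V.
I_C = (V_CC − 0.2 − V_E)/R_C = (4.8 − 1.94)/1.8 = 1.59 mA.
Check: I_B = (2.7 − 1.94)/27 = 0.0281 mA, and β·I_B = 2.81 mA > I_C, confirming saturation.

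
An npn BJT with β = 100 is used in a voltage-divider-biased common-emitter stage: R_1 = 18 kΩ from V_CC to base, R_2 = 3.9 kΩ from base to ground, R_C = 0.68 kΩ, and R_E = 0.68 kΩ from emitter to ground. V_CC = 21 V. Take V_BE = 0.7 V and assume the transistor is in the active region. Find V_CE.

Thevenize the base divider: V_Th = V_CC·R_2/(R_1+R_2) = 21×3.9/21.9 = 3.74 V, R_Th = R_1‖R_2 = 3.21 kΩ.
Base-emitter loop: V_Th = I_B·R_Th + V_BE + (β+1)I_B·R_E, so I_B = (3.74 − 0.7) / (3.21 + 101×0.68) = 0.0423 mA.
I_C = β·I_B = 100×0.0423 = 4.23 mA, and I_E = (β+1)I_B = 4.27 mA.
V_CE = V_CC − I_C·R_C − I_E·R_E = 21 − 4.23×0.68 − 4.27×0.68 = 15.2 V.
V_CE = 15.2 V > 0.2 V confirms active-region operation.

V_CE ≈ 15 V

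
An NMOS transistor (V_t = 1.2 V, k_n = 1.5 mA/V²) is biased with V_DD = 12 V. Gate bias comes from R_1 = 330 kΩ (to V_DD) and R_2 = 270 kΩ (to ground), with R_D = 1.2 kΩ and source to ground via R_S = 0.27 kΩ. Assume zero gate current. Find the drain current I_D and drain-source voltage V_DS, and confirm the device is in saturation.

I_D ≈ 5.5 mA, V_DS ≈ 3.9 V

V_G = V_DD·R_2/(R_1+R_2) = 12×270/600 = 5.4 V.
Assume saturation: I_D = (k_n/2)(V_GS − V_t)² with V_GS = V_G − I_D·R_S = 5.4 − 0.27·I_D.
Substituting gives 0.0547·I_D² − 2.7·I_D + 13.2 = 0, with roots I_D = 5.51 or 43.9 mA.
The root I_D = 43.9 mA gives V_GS = -6.45 V ≤ V_t, so take I_D = 5.51 mA.
Then V_GS = 3.91 V and V_DS = V_DD − I_D(R_D+R_S) = 12 − 5.51×1.47 = 3.9 V.
Saturation requires V_DS ≥ V_GS − V_t = 2.71 V; 3.9 ≥ 2.71 ✓.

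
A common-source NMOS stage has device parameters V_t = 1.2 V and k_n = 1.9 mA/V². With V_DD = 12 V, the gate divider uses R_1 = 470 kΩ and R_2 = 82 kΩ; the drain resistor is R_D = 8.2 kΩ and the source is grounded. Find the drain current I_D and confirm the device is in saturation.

V_G = V_DD·R_2/(R_1+R_2) = 12×82/552 = 1.78 V. With the source grounded, V_GS = V_G = 1.78 V.
Assume saturation: I_D = (k_n/2)(V_GS − V_t)² = (1.9/2)×(1.78 − 1.2)² = 0.95×0.583² = 0.322 mA.
V_DS = V_DD − I_D·R_D = 12 − 0.322×8.2 = 9.36 V.
Saturation requires V_DS ≥ V_GS − V_t = 0.583 V; 9.36 ≥ 0.583 ✓.

I_D ≈ 0.32 mA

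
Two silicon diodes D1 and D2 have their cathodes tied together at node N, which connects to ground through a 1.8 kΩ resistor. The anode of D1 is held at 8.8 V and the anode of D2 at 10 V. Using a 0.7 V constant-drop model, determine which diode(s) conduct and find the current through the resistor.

Only D2 conducts; I_R ≈ 5.2 mA

Assume both conduct. Then node N would need to be at both 8.8−0.7 = 8.1 V and 10−0.7 = 9.3 V, which is impossible.
Assume only D2 conducts: V_N = 10 − 0.7 = 9.3 V, so I_R = 9.3/1.8 = 5.17 mA.
Check D1: its anode-to-cathode voltage is 8.8 − 9.3 = -0.5 V < 0.7 V, so it is off. The assumption is consistent.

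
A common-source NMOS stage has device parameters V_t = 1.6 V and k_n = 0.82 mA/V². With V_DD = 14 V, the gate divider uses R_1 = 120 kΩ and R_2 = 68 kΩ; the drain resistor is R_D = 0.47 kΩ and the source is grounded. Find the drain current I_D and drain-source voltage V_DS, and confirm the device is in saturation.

V_G = V_DD·R_2/(R_1+R_2) = 14×68/188 = 5.06 V. With the source grounded, V_GS = V_G = 5.06 V.
Assume saturation: I_D = (k_n/2)(V_GS − V_t)² = (0.82/2)×(5.06 − 1.6)² = 0.41×3.46² = 4.92 mA.
V_DS = V_DD − I_D·R_D = 14 − 4.92×0.47 = 11.7 V.
Saturation requires V_DS ≥ V_GS − V_t = 3.46 V; 11.7 ≥ 3.46 ✓.

I_D ≈ 4.9 mA, V_DS ≈ 12 V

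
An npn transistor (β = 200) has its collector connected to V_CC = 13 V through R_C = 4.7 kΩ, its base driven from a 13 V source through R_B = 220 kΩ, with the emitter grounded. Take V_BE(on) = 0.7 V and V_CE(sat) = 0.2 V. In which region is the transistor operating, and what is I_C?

saturation; I_C ≈ 2.7 mA

Assume active: I_B = (13 − 0.7)/220 = 0.0559 mA, giving I_C = β·I_B = 11.2 mA.
But then V_CE = 13 − 11.2×4.7 = -39.6 V < V_CE(sat) = 0.2 V — impossible in the active region.
So the transistor is saturated. With V_CE = 0.2 V, I_C = (V_CC − 0.2)/R_C = 12.8/4.7 = 2.72 mA.
Check: β·I_B = 11.2 mA > I_C = 2.72 mA, confirming saturation.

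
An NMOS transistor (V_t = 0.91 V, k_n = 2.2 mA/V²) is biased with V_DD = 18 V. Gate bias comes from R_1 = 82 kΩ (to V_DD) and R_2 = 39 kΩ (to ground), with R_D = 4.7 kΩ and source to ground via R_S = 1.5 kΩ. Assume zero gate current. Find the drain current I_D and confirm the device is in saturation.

I_D ≈ 2.3 mA

V_G = V_DD·R_2/(R_1+R_2) = 18×39/121 = 5.8 V.
Assume saturation: I_D = (k_n/2)(V_GS − V_t)² with V_GS = V_G − I_D·R_S = 5.8 − 1.5·I_D.
Substituting gives 2.48·I_D² − 17.1·I_D + 26.3 = 0, with roots I_D = 2.3 or 4.63 mA.
The root I_D = 4.63 mA gives V_GS = -1.14 V ≤ V_t, so take I_D = 2.3 mA.
Then V_GS = 2.36 V and V_DS = V_DD − I_D(R_D+R_S) = 18 − 2.3×6.2 = 3.75 V.
Saturation requires V_DS ≥ V_GS − V_t = 1.45 V; 3.75 ≥ 1.45 ✓.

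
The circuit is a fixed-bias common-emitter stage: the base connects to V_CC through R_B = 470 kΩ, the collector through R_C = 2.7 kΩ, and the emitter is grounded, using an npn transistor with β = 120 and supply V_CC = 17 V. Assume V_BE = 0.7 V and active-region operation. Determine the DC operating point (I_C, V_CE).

Base loop: V_CC = I_B·R_B + V_BE, so I_B = (17 − 0.7)/470 kΩ = 0.0347 mA.
In the active region I_C = β·I_B = 120 × 0.0347 = 4.16 mA.
Collector loop: V_CE = V_CC − I_C·R_C = 17 − 4.16×2.7 = 5.76 V.
Since V_CE = 5.76 V > V_CE(sat) ≈ 0.2 V, the transistor is in the active region as assumed.

I_C ≈ 4.2 mA, V_CE ≈ 5.8 V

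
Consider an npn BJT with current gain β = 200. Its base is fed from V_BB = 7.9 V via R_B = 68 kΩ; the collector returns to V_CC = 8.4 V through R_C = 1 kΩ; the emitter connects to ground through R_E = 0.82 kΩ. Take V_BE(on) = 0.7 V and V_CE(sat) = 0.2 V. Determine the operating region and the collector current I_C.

Assume active: I_B = (7.9 − 0.7)/(68 + 201×0.82) = 0.0309 mA, I_C = β·I_B = 6.19 mA.
Then V_CE = 8.4 − 6.19×1 − 6.22×0.82 = -2.88 V < 0.2 V — the active assumption fails.
Re-solve with V_CE = 0.2 V. KCL at the emitter: V_E/R_E = (V_BB−0.7−V_E)/R_B + (V_CC−0.2−V_E)/R_C, giving V_E = 3.72 V.
I_C = (V_CC − 0.2 − V_E)/R_C = (8.2 − 3.72)/1 = 4.48 mA.
Check: I_B = (7.2 − 3.72)/68 = 0.0512 mA, and β·I_B = 10.2 mA > I_C, confirming saturation.

saturation; I_C ≈ 4.5 mA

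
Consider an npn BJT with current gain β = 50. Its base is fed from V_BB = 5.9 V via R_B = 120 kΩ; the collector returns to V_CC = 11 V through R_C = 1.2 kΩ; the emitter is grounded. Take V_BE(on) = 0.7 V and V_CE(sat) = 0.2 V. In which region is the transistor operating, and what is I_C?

active; I_C ≈ 2.2 mA

Assume active. Base-emitter loop: I_B = (V_BB − V_BE)/R_B = (5.9 − 0.7)/120 = 0.0433 mA.
I_C = β·I_B = 50×0.0433 = 2.17 mA.
V_CE = V_CC − I_C·R_C = 11 − 2.17×1.2 = 8.4 V > V_CE(sat), so the active-region assumption holds.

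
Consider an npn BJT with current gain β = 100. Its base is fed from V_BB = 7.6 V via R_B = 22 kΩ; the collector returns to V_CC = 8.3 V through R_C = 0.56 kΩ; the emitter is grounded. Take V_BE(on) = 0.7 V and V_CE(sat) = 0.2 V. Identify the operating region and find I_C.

Assume active: I_B = (7.6 − 0.7)/22 = 0.314 mA, giving I_C = β·I_B = 31.4 mA.
But then V_CE = 8.3 − 31.4×0.56 = -9.26 V < V_CE(sat) = 0.2 V — impossible in the active region.
So the transistor is saturated. With V_CE = 0.2 V, I_C = (V_CC − 0.2)/R_C = 8.1/0.56 = 14.5 mA.
Check: β·I_B = 31.4 mA > I_C = 14.5 mA, confirming saturation.

saturation; I_C ≈ 14 mA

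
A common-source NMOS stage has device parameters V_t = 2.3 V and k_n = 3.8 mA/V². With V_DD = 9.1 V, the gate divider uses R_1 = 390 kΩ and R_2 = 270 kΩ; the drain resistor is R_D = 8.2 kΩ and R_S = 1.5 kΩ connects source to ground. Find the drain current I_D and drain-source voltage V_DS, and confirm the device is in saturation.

I_D ≈ 0.58 mA, V_DS ≈ 3.5 V

V_G = V_DD·R_2/(R_1+R_2) = 9.1×270/660 = 3.72 V.
Assume saturation: I_D = (k_n/2)(V_GS − V_t)² with V_GS = V_G − I_D·R_S = 3.72 − 1.5·I_D.
Substituting gives 4.27·I_D² − 9.11·I_D + 3.85 = 0, with roots I_D = 0.58 or 1.55 mA.
The root I_D = 1.55 mA gives V_GS = 1.4 V ≤ V_t, so take I_D = 0.58 mA.
Then V_GS = 2.85 V and V_DS = V_DD − I_D(R_D+R_S) = 9.1 − 0.58×9.7 = 3.47 V.
Saturation requires V_DS ≥ V_GS − V_t = 0.553 V; 3.47 ≥ 0.553 ✓.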